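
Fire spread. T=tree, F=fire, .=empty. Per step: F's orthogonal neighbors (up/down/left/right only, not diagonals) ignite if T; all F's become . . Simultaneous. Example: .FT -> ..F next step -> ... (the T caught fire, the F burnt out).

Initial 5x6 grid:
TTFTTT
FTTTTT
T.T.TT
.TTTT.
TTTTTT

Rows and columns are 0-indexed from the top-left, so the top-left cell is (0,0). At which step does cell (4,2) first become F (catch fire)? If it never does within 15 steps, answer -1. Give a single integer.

Step 1: cell (4,2)='T' (+6 fires, +2 burnt)
Step 2: cell (4,2)='T' (+3 fires, +6 burnt)
Step 3: cell (4,2)='T' (+3 fires, +3 burnt)
Step 4: cell (4,2)='F' (+5 fires, +3 burnt)
  -> target ignites at step 4
Step 5: cell (4,2)='.' (+4 fires, +5 burnt)
Step 6: cell (4,2)='.' (+2 fires, +4 burnt)
Step 7: cell (4,2)='.' (+1 fires, +2 burnt)
Step 8: cell (4,2)='.' (+0 fires, +1 burnt)
  fire out at step 8

4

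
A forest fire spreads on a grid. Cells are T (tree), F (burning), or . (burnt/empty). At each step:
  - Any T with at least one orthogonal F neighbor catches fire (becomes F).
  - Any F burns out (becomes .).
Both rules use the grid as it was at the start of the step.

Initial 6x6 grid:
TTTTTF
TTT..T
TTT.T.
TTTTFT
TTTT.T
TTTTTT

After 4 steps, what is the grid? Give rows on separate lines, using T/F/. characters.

Step 1: 5 trees catch fire, 2 burn out
  TTTTF.
  TTT..F
  TTT.F.
  TTTF.F
  TTTT.T
  TTTTTT
Step 2: 4 trees catch fire, 5 burn out
  TTTF..
  TTT...
  TTT...
  TTF...
  TTTF.F
  TTTTTT
Step 3: 6 trees catch fire, 4 burn out
  TTF...
  TTT...
  TTF...
  TF....
  TTF...
  TTTFTF
Step 4: 7 trees catch fire, 6 burn out
  TF....
  TTF...
  TF....
  F.....
  TF....
  TTF.F.

TF....
TTF...
TF....
F.....
TF....
TTF.F.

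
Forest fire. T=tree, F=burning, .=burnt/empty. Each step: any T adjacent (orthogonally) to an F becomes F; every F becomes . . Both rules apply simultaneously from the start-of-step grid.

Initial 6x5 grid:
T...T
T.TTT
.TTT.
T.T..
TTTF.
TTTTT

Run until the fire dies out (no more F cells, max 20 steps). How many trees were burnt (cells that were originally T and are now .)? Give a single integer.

Answer: 17

Derivation:
Step 1: +2 fires, +1 burnt (F count now 2)
Step 2: +4 fires, +2 burnt (F count now 4)
Step 3: +3 fires, +4 burnt (F count now 3)
Step 4: +5 fires, +3 burnt (F count now 5)
Step 5: +1 fires, +5 burnt (F count now 1)
Step 6: +1 fires, +1 burnt (F count now 1)
Step 7: +1 fires, +1 burnt (F count now 1)
Step 8: +0 fires, +1 burnt (F count now 0)
Fire out after step 8
Initially T: 19, now '.': 28
Total burnt (originally-T cells now '.'): 17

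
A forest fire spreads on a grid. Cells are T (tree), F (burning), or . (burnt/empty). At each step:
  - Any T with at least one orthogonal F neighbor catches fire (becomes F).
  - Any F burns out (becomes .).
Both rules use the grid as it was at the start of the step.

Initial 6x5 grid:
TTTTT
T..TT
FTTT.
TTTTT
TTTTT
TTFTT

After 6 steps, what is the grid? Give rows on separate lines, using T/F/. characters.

Step 1: 6 trees catch fire, 2 burn out
  TTTTT
  F..TT
  .FTT.
  FTTTT
  TTFTT
  TF.FT
Step 2: 9 trees catch fire, 6 burn out
  FTTTT
  ...TT
  ..FT.
  .FFTT
  FF.FT
  F...F
Step 3: 4 trees catch fire, 9 burn out
  .FTTT
  ...TT
  ...F.
  ...FT
  ....F
  .....
Step 4: 3 trees catch fire, 4 burn out
  ..FTT
  ...FT
  .....
  ....F
  .....
  .....
Step 5: 2 trees catch fire, 3 burn out
  ...FT
  ....F
  .....
  .....
  .....
  .....
Step 6: 1 trees catch fire, 2 burn out
  ....F
  .....
  .....
  .....
  .....
  .....

....F
.....
.....
.....
.....
.....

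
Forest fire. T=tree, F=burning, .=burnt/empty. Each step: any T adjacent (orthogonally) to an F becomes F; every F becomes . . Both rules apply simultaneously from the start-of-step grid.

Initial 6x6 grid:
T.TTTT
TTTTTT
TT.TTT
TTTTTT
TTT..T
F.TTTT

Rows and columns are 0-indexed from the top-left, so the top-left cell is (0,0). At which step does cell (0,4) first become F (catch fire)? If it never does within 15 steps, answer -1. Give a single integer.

Step 1: cell (0,4)='T' (+1 fires, +1 burnt)
Step 2: cell (0,4)='T' (+2 fires, +1 burnt)
Step 3: cell (0,4)='T' (+3 fires, +2 burnt)
Step 4: cell (0,4)='T' (+4 fires, +3 burnt)
Step 5: cell (0,4)='T' (+4 fires, +4 burnt)
Step 6: cell (0,4)='T' (+4 fires, +4 burnt)
Step 7: cell (0,4)='T' (+5 fires, +4 burnt)
Step 8: cell (0,4)='T' (+4 fires, +5 burnt)
Step 9: cell (0,4)='F' (+2 fires, +4 burnt)
  -> target ignites at step 9
Step 10: cell (0,4)='.' (+1 fires, +2 burnt)
Step 11: cell (0,4)='.' (+0 fires, +1 burnt)
  fire out at step 11

9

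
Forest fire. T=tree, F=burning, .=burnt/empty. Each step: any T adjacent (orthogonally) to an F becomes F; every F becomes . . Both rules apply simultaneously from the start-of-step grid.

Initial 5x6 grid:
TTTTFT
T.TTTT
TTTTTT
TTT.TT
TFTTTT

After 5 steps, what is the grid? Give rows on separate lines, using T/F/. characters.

Step 1: 6 trees catch fire, 2 burn out
  TTTF.F
  T.TTFT
  TTTTTT
  TFT.TT
  F.FTTT
Step 2: 8 trees catch fire, 6 burn out
  TTF...
  T.TF.F
  TFTTFT
  F.F.TT
  ...FTT
Step 3: 8 trees catch fire, 8 burn out
  TF....
  T.F...
  F.FF.F
  ....FT
  ....FT
Step 4: 4 trees catch fire, 8 burn out
  F.....
  F.....
  ......
  .....F
  .....F
Step 5: 0 trees catch fire, 4 burn out
  ......
  ......
  ......
  ......
  ......

......
......
......
......
......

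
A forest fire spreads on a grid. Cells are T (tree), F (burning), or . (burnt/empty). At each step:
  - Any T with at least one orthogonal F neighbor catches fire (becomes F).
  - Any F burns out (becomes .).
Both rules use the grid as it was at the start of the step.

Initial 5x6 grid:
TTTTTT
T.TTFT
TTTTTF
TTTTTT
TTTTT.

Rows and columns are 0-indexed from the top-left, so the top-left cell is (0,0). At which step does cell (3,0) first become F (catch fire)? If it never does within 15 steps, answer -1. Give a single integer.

Step 1: cell (3,0)='T' (+5 fires, +2 burnt)
Step 2: cell (3,0)='T' (+5 fires, +5 burnt)
Step 3: cell (3,0)='T' (+4 fires, +5 burnt)
Step 4: cell (3,0)='T' (+4 fires, +4 burnt)
Step 5: cell (3,0)='T' (+4 fires, +4 burnt)
Step 6: cell (3,0)='F' (+3 fires, +4 burnt)
  -> target ignites at step 6
Step 7: cell (3,0)='.' (+1 fires, +3 burnt)
Step 8: cell (3,0)='.' (+0 fires, +1 burnt)
  fire out at step 8

6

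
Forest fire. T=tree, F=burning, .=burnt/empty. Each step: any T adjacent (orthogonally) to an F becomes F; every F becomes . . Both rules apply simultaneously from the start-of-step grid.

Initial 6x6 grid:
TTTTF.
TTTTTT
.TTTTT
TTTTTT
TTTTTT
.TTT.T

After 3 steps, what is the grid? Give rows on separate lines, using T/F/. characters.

Step 1: 2 trees catch fire, 1 burn out
  TTTF..
  TTTTFT
  .TTTTT
  TTTTTT
  TTTTTT
  .TTT.T
Step 2: 4 trees catch fire, 2 burn out
  TTF...
  TTTF.F
  .TTTFT
  TTTTTT
  TTTTTT
  .TTT.T
Step 3: 5 trees catch fire, 4 burn out
  TF....
  TTF...
  .TTF.F
  TTTTFT
  TTTTTT
  .TTT.T

TF....
TTF...
.TTF.F
TTTTFT
TTTTTT
.TTT.T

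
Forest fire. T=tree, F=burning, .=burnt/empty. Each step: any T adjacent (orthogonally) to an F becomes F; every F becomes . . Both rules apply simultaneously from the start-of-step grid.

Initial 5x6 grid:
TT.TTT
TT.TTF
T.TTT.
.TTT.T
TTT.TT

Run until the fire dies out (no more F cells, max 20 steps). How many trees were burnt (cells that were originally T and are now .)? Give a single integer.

Step 1: +2 fires, +1 burnt (F count now 2)
Step 2: +3 fires, +2 burnt (F count now 3)
Step 3: +2 fires, +3 burnt (F count now 2)
Step 4: +2 fires, +2 burnt (F count now 2)
Step 5: +1 fires, +2 burnt (F count now 1)
Step 6: +2 fires, +1 burnt (F count now 2)
Step 7: +1 fires, +2 burnt (F count now 1)
Step 8: +1 fires, +1 burnt (F count now 1)
Step 9: +0 fires, +1 burnt (F count now 0)
Fire out after step 9
Initially T: 22, now '.': 22
Total burnt (originally-T cells now '.'): 14

Answer: 14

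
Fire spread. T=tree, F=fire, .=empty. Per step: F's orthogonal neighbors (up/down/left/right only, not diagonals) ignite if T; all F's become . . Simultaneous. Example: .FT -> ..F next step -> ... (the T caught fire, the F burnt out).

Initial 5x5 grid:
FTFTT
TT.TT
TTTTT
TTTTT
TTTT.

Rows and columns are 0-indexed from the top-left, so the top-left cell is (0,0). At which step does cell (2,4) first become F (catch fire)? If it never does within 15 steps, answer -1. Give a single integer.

Step 1: cell (2,4)='T' (+3 fires, +2 burnt)
Step 2: cell (2,4)='T' (+4 fires, +3 burnt)
Step 3: cell (2,4)='T' (+4 fires, +4 burnt)
Step 4: cell (2,4)='F' (+5 fires, +4 burnt)
  -> target ignites at step 4
Step 5: cell (2,4)='.' (+4 fires, +5 burnt)
Step 6: cell (2,4)='.' (+1 fires, +4 burnt)
Step 7: cell (2,4)='.' (+0 fires, +1 burnt)
  fire out at step 7

4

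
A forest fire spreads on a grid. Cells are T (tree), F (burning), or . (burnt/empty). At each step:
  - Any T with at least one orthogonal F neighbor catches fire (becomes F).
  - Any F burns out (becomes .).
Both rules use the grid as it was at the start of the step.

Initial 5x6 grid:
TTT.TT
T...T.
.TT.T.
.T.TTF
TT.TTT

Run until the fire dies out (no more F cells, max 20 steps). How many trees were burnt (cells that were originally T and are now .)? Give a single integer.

Answer: 9

Derivation:
Step 1: +2 fires, +1 burnt (F count now 2)
Step 2: +3 fires, +2 burnt (F count now 3)
Step 3: +2 fires, +3 burnt (F count now 2)
Step 4: +1 fires, +2 burnt (F count now 1)
Step 5: +1 fires, +1 burnt (F count now 1)
Step 6: +0 fires, +1 burnt (F count now 0)
Fire out after step 6
Initially T: 18, now '.': 21
Total burnt (originally-T cells now '.'): 9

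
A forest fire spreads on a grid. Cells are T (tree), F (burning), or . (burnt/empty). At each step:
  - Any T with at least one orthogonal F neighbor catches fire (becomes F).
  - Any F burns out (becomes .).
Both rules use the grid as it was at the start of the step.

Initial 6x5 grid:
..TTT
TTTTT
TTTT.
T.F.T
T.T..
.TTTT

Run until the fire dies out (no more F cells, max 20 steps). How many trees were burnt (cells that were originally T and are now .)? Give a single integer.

Answer: 19

Derivation:
Step 1: +2 fires, +1 burnt (F count now 2)
Step 2: +4 fires, +2 burnt (F count now 4)
Step 3: +6 fires, +4 burnt (F count now 6)
Step 4: +5 fires, +6 burnt (F count now 5)
Step 5: +2 fires, +5 burnt (F count now 2)
Step 6: +0 fires, +2 burnt (F count now 0)
Fire out after step 6
Initially T: 20, now '.': 29
Total burnt (originally-T cells now '.'): 19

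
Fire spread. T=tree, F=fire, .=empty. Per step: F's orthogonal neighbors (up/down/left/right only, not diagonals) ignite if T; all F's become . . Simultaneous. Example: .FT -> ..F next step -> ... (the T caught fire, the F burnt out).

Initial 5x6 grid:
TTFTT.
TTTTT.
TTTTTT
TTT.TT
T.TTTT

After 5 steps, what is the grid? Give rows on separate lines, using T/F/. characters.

Step 1: 3 trees catch fire, 1 burn out
  TF.FT.
  TTFTT.
  TTTTTT
  TTT.TT
  T.TTTT
Step 2: 5 trees catch fire, 3 burn out
  F...F.
  TF.FT.
  TTFTTT
  TTT.TT
  T.TTTT
Step 3: 5 trees catch fire, 5 burn out
  ......
  F...F.
  TF.FTT
  TTF.TT
  T.TTTT
Step 4: 4 trees catch fire, 5 burn out
  ......
  ......
  F...FT
  TF..TT
  T.FTTT
Step 5: 4 trees catch fire, 4 burn out
  ......
  ......
  .....F
  F...FT
  T..FTT

......
......
.....F
F...FT
T..FTT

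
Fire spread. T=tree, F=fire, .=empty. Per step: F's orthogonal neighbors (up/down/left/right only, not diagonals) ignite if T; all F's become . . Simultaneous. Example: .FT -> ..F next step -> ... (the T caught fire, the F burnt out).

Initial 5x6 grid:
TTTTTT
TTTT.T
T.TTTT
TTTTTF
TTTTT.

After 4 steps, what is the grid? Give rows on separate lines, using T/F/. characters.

Step 1: 2 trees catch fire, 1 burn out
  TTTTTT
  TTTT.T
  T.TTTF
  TTTTF.
  TTTTT.
Step 2: 4 trees catch fire, 2 burn out
  TTTTTT
  TTTT.F
  T.TTF.
  TTTF..
  TTTTF.
Step 3: 4 trees catch fire, 4 burn out
  TTTTTF
  TTTT..
  T.TF..
  TTF...
  TTTF..
Step 4: 5 trees catch fire, 4 burn out
  TTTTF.
  TTTF..
  T.F...
  TF....
  TTF...

TTTTF.
TTTF..
T.F...
TF....
TTF...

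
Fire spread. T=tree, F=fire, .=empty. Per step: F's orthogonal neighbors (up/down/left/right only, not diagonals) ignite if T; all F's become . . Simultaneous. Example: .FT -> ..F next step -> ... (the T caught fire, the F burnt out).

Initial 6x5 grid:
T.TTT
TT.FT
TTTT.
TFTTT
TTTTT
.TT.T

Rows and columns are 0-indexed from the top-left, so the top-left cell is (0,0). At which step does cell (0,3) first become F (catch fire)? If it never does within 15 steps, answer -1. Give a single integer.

Step 1: cell (0,3)='F' (+7 fires, +2 burnt)
  -> target ignites at step 1
Step 2: cell (0,3)='.' (+9 fires, +7 burnt)
Step 3: cell (0,3)='.' (+4 fires, +9 burnt)
Step 4: cell (0,3)='.' (+2 fires, +4 burnt)
Step 5: cell (0,3)='.' (+1 fires, +2 burnt)
Step 6: cell (0,3)='.' (+0 fires, +1 burnt)
  fire out at step 6

1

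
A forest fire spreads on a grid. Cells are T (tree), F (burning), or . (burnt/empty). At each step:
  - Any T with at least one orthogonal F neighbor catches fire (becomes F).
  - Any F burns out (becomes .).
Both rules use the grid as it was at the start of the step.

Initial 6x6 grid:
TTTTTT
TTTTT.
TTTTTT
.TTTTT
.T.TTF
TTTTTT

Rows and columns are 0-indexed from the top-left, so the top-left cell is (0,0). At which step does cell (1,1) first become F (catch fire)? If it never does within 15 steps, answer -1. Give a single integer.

Step 1: cell (1,1)='T' (+3 fires, +1 burnt)
Step 2: cell (1,1)='T' (+4 fires, +3 burnt)
Step 3: cell (1,1)='T' (+3 fires, +4 burnt)
Step 4: cell (1,1)='T' (+4 fires, +3 burnt)
Step 5: cell (1,1)='T' (+5 fires, +4 burnt)
Step 6: cell (1,1)='T' (+6 fires, +5 burnt)
Step 7: cell (1,1)='F' (+3 fires, +6 burnt)
  -> target ignites at step 7
Step 8: cell (1,1)='.' (+2 fires, +3 burnt)
Step 9: cell (1,1)='.' (+1 fires, +2 burnt)
Step 10: cell (1,1)='.' (+0 fires, +1 burnt)
  fire out at step 10

7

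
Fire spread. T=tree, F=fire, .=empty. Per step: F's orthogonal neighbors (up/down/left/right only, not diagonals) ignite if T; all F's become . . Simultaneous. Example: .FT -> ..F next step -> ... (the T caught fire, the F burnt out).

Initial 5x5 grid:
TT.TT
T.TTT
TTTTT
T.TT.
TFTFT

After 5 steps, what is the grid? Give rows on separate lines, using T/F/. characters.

Step 1: 4 trees catch fire, 2 burn out
  TT.TT
  T.TTT
  TTTTT
  T.TF.
  F.F.F
Step 2: 3 trees catch fire, 4 burn out
  TT.TT
  T.TTT
  TTTFT
  F.F..
  .....
Step 3: 4 trees catch fire, 3 burn out
  TT.TT
  T.TFT
  FTF.F
  .....
  .....
Step 4: 5 trees catch fire, 4 burn out
  TT.FT
  F.F.F
  .F...
  .....
  .....
Step 5: 2 trees catch fire, 5 burn out
  FT..F
  .....
  .....
  .....
  .....

FT..F
.....
.....
.....
.....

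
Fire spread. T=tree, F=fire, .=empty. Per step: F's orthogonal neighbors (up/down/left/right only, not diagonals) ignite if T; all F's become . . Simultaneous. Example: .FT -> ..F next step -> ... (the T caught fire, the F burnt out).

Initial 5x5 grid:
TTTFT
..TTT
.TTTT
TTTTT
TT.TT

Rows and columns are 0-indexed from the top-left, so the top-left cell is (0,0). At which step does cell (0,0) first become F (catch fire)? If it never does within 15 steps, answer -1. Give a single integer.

Step 1: cell (0,0)='T' (+3 fires, +1 burnt)
Step 2: cell (0,0)='T' (+4 fires, +3 burnt)
Step 3: cell (0,0)='F' (+4 fires, +4 burnt)
  -> target ignites at step 3
Step 4: cell (0,0)='.' (+4 fires, +4 burnt)
Step 5: cell (0,0)='.' (+2 fires, +4 burnt)
Step 6: cell (0,0)='.' (+2 fires, +2 burnt)
Step 7: cell (0,0)='.' (+1 fires, +2 burnt)
Step 8: cell (0,0)='.' (+0 fires, +1 burnt)
  fire out at step 8

3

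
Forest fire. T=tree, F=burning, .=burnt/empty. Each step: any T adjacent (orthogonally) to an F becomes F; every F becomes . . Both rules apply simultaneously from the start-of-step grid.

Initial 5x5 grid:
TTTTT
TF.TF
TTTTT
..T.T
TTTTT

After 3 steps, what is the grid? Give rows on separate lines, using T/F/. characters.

Step 1: 6 trees catch fire, 2 burn out
  TFTTF
  F..F.
  TFTTF
  ..T.T
  TTTTT
Step 2: 7 trees catch fire, 6 burn out
  F.FF.
  .....
  F.FF.
  ..T.F
  TTTTT
Step 3: 2 trees catch fire, 7 burn out
  .....
  .....
  .....
  ..F..
  TTTTF

.....
.....
.....
..F..
TTTTF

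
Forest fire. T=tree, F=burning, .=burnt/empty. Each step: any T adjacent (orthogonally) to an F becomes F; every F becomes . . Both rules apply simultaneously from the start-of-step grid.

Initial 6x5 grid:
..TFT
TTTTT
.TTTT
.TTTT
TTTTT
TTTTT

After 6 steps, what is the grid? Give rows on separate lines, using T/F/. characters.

Step 1: 3 trees catch fire, 1 burn out
  ..F.F
  TTTFT
  .TTTT
  .TTTT
  TTTTT
  TTTTT
Step 2: 3 trees catch fire, 3 burn out
  .....
  TTF.F
  .TTFT
  .TTTT
  TTTTT
  TTTTT
Step 3: 4 trees catch fire, 3 burn out
  .....
  TF...
  .TF.F
  .TTFT
  TTTTT
  TTTTT
Step 4: 5 trees catch fire, 4 burn out
  .....
  F....
  .F...
  .TF.F
  TTTFT
  TTTTT
Step 5: 4 trees catch fire, 5 burn out
  .....
  .....
  .....
  .F...
  TTF.F
  TTTFT
Step 6: 3 trees catch fire, 4 burn out
  .....
  .....
  .....
  .....
  TF...
  TTF.F

.....
.....
.....
.....
TF...
TTF.F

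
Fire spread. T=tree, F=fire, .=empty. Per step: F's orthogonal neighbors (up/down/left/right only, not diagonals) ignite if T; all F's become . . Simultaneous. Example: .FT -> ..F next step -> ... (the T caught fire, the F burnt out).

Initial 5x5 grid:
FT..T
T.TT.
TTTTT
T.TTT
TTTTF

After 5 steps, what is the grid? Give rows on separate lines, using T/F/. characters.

Step 1: 4 trees catch fire, 2 burn out
  .F..T
  F.TT.
  TTTTT
  T.TTF
  TTTF.
Step 2: 4 trees catch fire, 4 burn out
  ....T
  ..TT.
  FTTTF
  T.TF.
  TTF..
Step 3: 5 trees catch fire, 4 burn out
  ....T
  ..TT.
  .FTF.
  F.F..
  TF...
Step 4: 3 trees catch fire, 5 burn out
  ....T
  ..TF.
  ..F..
  .....
  F....
Step 5: 1 trees catch fire, 3 burn out
  ....T
  ..F..
  .....
  .....
  .....

....T
..F..
.....
.....
.....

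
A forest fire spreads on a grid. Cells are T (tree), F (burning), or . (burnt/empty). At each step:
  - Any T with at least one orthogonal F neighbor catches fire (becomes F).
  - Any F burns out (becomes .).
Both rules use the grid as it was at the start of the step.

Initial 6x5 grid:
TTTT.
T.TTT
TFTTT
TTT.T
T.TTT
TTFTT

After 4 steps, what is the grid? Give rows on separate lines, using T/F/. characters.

Step 1: 6 trees catch fire, 2 burn out
  TTTT.
  T.TTT
  F.FTT
  TFT.T
  T.FTT
  TF.FT
Step 2: 8 trees catch fire, 6 burn out
  TTTT.
  F.FTT
  ...FT
  F.F.T
  T..FT
  F...F
Step 3: 6 trees catch fire, 8 burn out
  FTFT.
  ...FT
  ....F
  ....T
  F...F
  .....
Step 4: 4 trees catch fire, 6 burn out
  .F.F.
  ....F
  .....
  ....F
  .....
  .....

.F.F.
....F
.....
....F
.....
.....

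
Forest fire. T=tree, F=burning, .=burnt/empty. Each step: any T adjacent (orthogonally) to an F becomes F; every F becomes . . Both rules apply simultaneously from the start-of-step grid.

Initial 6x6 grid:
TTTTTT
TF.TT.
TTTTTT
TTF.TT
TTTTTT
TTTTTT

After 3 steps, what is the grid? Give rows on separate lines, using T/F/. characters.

Step 1: 6 trees catch fire, 2 burn out
  TFTTTT
  F..TT.
  TFFTTT
  TF..TT
  TTFTTT
  TTTTTT
Step 2: 8 trees catch fire, 6 burn out
  F.FTTT
  ...TT.
  F..FTT
  F...TT
  TF.FTT
  TTFTTT
Step 3: 7 trees catch fire, 8 burn out
  ...FTT
  ...FT.
  ....FT
  ....TT
  F...FT
  TF.FTT

...FTT
...FT.
....FT
....TT
F...FT
TF.FTT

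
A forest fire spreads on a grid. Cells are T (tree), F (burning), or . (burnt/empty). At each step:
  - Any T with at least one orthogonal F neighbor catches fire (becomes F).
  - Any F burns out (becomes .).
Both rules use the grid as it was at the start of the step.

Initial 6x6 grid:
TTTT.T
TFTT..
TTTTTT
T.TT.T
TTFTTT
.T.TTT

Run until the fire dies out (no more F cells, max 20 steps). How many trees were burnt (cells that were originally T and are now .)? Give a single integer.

Answer: 26

Derivation:
Step 1: +7 fires, +2 burnt (F count now 7)
Step 2: +10 fires, +7 burnt (F count now 10)
Step 3: +5 fires, +10 burnt (F count now 5)
Step 4: +3 fires, +5 burnt (F count now 3)
Step 5: +1 fires, +3 burnt (F count now 1)
Step 6: +0 fires, +1 burnt (F count now 0)
Fire out after step 6
Initially T: 27, now '.': 35
Total burnt (originally-T cells now '.'): 26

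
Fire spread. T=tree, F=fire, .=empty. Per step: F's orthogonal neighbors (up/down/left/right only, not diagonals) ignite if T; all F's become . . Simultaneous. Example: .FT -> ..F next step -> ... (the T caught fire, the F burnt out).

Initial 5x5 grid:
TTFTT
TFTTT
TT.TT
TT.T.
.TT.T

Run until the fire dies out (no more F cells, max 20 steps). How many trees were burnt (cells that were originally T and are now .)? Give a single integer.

Answer: 17

Derivation:
Step 1: +5 fires, +2 burnt (F count now 5)
Step 2: +5 fires, +5 burnt (F count now 5)
Step 3: +4 fires, +5 burnt (F count now 4)
Step 4: +3 fires, +4 burnt (F count now 3)
Step 5: +0 fires, +3 burnt (F count now 0)
Fire out after step 5
Initially T: 18, now '.': 24
Total burnt (originally-T cells now '.'): 17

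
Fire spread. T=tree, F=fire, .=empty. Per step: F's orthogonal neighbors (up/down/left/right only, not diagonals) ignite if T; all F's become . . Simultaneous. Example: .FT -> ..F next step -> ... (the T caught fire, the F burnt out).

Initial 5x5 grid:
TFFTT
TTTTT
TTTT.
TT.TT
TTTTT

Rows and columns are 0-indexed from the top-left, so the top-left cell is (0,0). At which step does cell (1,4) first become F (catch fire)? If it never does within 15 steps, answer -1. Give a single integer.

Step 1: cell (1,4)='T' (+4 fires, +2 burnt)
Step 2: cell (1,4)='T' (+5 fires, +4 burnt)
Step 3: cell (1,4)='F' (+4 fires, +5 burnt)
  -> target ignites at step 3
Step 4: cell (1,4)='.' (+3 fires, +4 burnt)
Step 5: cell (1,4)='.' (+4 fires, +3 burnt)
Step 6: cell (1,4)='.' (+1 fires, +4 burnt)
Step 7: cell (1,4)='.' (+0 fires, +1 burnt)
  fire out at step 7

3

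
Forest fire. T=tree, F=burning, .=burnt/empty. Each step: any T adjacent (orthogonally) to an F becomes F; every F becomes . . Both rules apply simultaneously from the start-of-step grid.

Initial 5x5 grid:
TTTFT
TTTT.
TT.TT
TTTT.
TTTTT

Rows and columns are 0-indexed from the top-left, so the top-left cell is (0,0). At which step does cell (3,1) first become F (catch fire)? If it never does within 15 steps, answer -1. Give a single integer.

Step 1: cell (3,1)='T' (+3 fires, +1 burnt)
Step 2: cell (3,1)='T' (+3 fires, +3 burnt)
Step 3: cell (3,1)='T' (+4 fires, +3 burnt)
Step 4: cell (3,1)='T' (+4 fires, +4 burnt)
Step 5: cell (3,1)='F' (+4 fires, +4 burnt)
  -> target ignites at step 5
Step 6: cell (3,1)='.' (+2 fires, +4 burnt)
Step 7: cell (3,1)='.' (+1 fires, +2 burnt)
Step 8: cell (3,1)='.' (+0 fires, +1 burnt)
  fire out at step 8

5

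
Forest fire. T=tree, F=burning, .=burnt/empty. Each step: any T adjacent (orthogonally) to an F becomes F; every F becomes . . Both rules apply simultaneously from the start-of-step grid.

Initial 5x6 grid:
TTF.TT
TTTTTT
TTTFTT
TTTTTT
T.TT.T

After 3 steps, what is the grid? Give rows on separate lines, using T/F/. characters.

Step 1: 6 trees catch fire, 2 burn out
  TF..TT
  TTFFTT
  TTF.FT
  TTTFTT
  T.TT.T
Step 2: 8 trees catch fire, 6 burn out
  F...TT
  TF..FT
  TF...F
  TTF.FT
  T.TF.T
Step 3: 7 trees catch fire, 8 burn out
  ....FT
  F....F
  F.....
  TF...F
  T.F..T

....FT
F....F
F.....
TF...F
T.F..T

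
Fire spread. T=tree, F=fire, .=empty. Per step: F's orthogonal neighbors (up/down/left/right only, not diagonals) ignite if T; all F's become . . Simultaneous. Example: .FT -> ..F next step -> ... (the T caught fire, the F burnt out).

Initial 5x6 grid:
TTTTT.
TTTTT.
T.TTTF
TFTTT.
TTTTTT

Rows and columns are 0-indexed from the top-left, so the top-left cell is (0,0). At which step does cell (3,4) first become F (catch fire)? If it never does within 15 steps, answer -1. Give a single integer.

Step 1: cell (3,4)='T' (+4 fires, +2 burnt)
Step 2: cell (3,4)='F' (+8 fires, +4 burnt)
  -> target ignites at step 2
Step 3: cell (3,4)='.' (+6 fires, +8 burnt)
Step 4: cell (3,4)='.' (+5 fires, +6 burnt)
Step 5: cell (3,4)='.' (+1 fires, +5 burnt)
Step 6: cell (3,4)='.' (+0 fires, +1 burnt)
  fire out at step 6

2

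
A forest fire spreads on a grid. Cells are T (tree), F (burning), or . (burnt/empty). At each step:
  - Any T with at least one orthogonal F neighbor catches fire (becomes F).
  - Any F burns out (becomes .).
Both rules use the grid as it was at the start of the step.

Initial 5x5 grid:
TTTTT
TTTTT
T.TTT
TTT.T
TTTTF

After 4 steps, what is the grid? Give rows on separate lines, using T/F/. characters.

Step 1: 2 trees catch fire, 1 burn out
  TTTTT
  TTTTT
  T.TTT
  TTT.F
  TTTF.
Step 2: 2 trees catch fire, 2 burn out
  TTTTT
  TTTTT
  T.TTF
  TTT..
  TTF..
Step 3: 4 trees catch fire, 2 burn out
  TTTTT
  TTTTF
  T.TF.
  TTF..
  TF...
Step 4: 5 trees catch fire, 4 burn out
  TTTTF
  TTTF.
  T.F..
  TF...
  F....

TTTTF
TTTF.
T.F..
TF...
F....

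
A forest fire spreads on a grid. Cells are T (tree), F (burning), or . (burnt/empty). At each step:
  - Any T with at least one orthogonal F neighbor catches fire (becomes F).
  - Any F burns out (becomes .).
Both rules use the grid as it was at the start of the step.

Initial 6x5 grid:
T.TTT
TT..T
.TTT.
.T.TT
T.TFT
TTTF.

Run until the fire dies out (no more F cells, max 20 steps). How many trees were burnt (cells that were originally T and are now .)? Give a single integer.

Answer: 15

Derivation:
Step 1: +4 fires, +2 burnt (F count now 4)
Step 2: +3 fires, +4 burnt (F count now 3)
Step 3: +2 fires, +3 burnt (F count now 2)
Step 4: +2 fires, +2 burnt (F count now 2)
Step 5: +2 fires, +2 burnt (F count now 2)
Step 6: +1 fires, +2 burnt (F count now 1)
Step 7: +1 fires, +1 burnt (F count now 1)
Step 8: +0 fires, +1 burnt (F count now 0)
Fire out after step 8
Initially T: 19, now '.': 26
Total burnt (originally-T cells now '.'): 15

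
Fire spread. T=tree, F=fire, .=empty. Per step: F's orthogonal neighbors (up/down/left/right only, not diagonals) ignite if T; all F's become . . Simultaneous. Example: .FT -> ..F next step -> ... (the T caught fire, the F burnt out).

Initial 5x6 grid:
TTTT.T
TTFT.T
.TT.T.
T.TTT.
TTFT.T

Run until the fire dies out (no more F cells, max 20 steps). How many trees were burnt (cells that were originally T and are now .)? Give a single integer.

Step 1: +7 fires, +2 burnt (F count now 7)
Step 2: +6 fires, +7 burnt (F count now 6)
Step 3: +3 fires, +6 burnt (F count now 3)
Step 4: +1 fires, +3 burnt (F count now 1)
Step 5: +0 fires, +1 burnt (F count now 0)
Fire out after step 5
Initially T: 20, now '.': 27
Total burnt (originally-T cells now '.'): 17

Answer: 17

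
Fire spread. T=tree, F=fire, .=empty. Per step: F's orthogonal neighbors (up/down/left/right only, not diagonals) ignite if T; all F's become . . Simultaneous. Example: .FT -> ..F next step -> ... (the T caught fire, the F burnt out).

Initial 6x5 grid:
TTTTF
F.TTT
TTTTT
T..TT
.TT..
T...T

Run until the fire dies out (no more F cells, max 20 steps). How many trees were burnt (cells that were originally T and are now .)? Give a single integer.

Step 1: +4 fires, +2 burnt (F count now 4)
Step 2: +6 fires, +4 burnt (F count now 6)
Step 3: +4 fires, +6 burnt (F count now 4)
Step 4: +1 fires, +4 burnt (F count now 1)
Step 5: +0 fires, +1 burnt (F count now 0)
Fire out after step 5
Initially T: 19, now '.': 26
Total burnt (originally-T cells now '.'): 15

Answer: 15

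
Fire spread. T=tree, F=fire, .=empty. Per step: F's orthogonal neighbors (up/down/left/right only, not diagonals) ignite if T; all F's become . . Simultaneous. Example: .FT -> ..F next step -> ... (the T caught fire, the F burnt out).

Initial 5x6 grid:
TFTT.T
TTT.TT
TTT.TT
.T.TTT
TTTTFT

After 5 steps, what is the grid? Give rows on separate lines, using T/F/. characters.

Step 1: 6 trees catch fire, 2 burn out
  F.FT.T
  TFT.TT
  TTT.TT
  .T.TFT
  TTTF.F
Step 2: 8 trees catch fire, 6 burn out
  ...F.T
  F.F.TT
  TFT.FT
  .T.F.F
  TTF...
Step 3: 6 trees catch fire, 8 burn out
  .....T
  ....FT
  F.F..F
  .F....
  TF....
Step 4: 2 trees catch fire, 6 burn out
  .....T
  .....F
  ......
  ......
  F.....
Step 5: 1 trees catch fire, 2 burn out
  .....F
  ......
  ......
  ......
  ......

.....F
......
......
......
......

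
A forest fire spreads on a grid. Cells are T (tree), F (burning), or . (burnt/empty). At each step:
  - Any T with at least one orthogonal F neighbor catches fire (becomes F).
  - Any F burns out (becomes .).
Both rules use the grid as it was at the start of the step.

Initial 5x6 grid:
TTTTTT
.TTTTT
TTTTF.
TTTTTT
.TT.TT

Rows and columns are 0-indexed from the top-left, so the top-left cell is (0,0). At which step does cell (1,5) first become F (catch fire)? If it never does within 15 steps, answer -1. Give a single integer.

Step 1: cell (1,5)='T' (+3 fires, +1 burnt)
Step 2: cell (1,5)='F' (+7 fires, +3 burnt)
  -> target ignites at step 2
Step 3: cell (1,5)='.' (+6 fires, +7 burnt)
Step 4: cell (1,5)='.' (+5 fires, +6 burnt)
Step 5: cell (1,5)='.' (+3 fires, +5 burnt)
Step 6: cell (1,5)='.' (+1 fires, +3 burnt)
Step 7: cell (1,5)='.' (+0 fires, +1 burnt)
  fire out at step 7

2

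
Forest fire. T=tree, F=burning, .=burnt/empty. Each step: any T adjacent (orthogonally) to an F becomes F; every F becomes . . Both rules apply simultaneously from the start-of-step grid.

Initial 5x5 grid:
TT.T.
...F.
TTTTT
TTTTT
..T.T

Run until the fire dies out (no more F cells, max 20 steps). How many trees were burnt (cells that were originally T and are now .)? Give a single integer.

Step 1: +2 fires, +1 burnt (F count now 2)
Step 2: +3 fires, +2 burnt (F count now 3)
Step 3: +3 fires, +3 burnt (F count now 3)
Step 4: +4 fires, +3 burnt (F count now 4)
Step 5: +1 fires, +4 burnt (F count now 1)
Step 6: +0 fires, +1 burnt (F count now 0)
Fire out after step 6
Initially T: 15, now '.': 23
Total burnt (originally-T cells now '.'): 13

Answer: 13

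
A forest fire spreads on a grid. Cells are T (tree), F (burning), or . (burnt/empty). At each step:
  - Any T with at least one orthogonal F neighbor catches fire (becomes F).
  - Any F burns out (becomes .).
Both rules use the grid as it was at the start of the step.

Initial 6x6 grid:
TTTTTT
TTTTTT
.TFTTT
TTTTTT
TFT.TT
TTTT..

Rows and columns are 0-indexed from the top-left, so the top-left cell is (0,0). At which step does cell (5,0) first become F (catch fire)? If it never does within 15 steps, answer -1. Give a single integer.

Step 1: cell (5,0)='T' (+8 fires, +2 burnt)
Step 2: cell (5,0)='F' (+8 fires, +8 burnt)
  -> target ignites at step 2
Step 3: cell (5,0)='.' (+7 fires, +8 burnt)
Step 4: cell (5,0)='.' (+5 fires, +7 burnt)
Step 5: cell (5,0)='.' (+2 fires, +5 burnt)
Step 6: cell (5,0)='.' (+0 fires, +2 burnt)
  fire out at step 6

2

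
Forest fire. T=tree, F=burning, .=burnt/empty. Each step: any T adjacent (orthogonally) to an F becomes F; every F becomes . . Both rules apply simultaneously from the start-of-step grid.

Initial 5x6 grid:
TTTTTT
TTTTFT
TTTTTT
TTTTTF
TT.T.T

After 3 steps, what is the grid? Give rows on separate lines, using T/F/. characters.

Step 1: 7 trees catch fire, 2 burn out
  TTTTFT
  TTTF.F
  TTTTFF
  TTTTF.
  TT.T.F
Step 2: 5 trees catch fire, 7 burn out
  TTTF.F
  TTF...
  TTTF..
  TTTF..
  TT.T..
Step 3: 5 trees catch fire, 5 burn out
  TTF...
  TF....
  TTF...
  TTF...
  TT.F..

TTF...
TF....
TTF...
TTF...
TT.F..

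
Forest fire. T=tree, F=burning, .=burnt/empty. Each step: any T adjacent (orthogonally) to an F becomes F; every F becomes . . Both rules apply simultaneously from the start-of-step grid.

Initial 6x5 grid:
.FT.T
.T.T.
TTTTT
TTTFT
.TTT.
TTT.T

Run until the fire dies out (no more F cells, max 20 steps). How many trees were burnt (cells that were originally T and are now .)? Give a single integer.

Step 1: +6 fires, +2 burnt (F count now 6)
Step 2: +6 fires, +6 burnt (F count now 6)
Step 3: +4 fires, +6 burnt (F count now 4)
Step 4: +1 fires, +4 burnt (F count now 1)
Step 5: +1 fires, +1 burnt (F count now 1)
Step 6: +0 fires, +1 burnt (F count now 0)
Fire out after step 6
Initially T: 20, now '.': 28
Total burnt (originally-T cells now '.'): 18

Answer: 18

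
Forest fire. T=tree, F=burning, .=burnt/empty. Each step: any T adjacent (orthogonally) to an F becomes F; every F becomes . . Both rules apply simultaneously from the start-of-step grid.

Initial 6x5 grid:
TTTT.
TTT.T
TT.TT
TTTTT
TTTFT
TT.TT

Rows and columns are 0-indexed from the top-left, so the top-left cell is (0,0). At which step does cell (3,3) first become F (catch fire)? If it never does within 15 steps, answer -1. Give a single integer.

Step 1: cell (3,3)='F' (+4 fires, +1 burnt)
  -> target ignites at step 1
Step 2: cell (3,3)='.' (+5 fires, +4 burnt)
Step 3: cell (3,3)='.' (+4 fires, +5 burnt)
Step 4: cell (3,3)='.' (+4 fires, +4 burnt)
Step 5: cell (3,3)='.' (+2 fires, +4 burnt)
Step 6: cell (3,3)='.' (+3 fires, +2 burnt)
Step 7: cell (3,3)='.' (+2 fires, +3 burnt)
Step 8: cell (3,3)='.' (+1 fires, +2 burnt)
Step 9: cell (3,3)='.' (+0 fires, +1 burnt)
  fire out at step 9

1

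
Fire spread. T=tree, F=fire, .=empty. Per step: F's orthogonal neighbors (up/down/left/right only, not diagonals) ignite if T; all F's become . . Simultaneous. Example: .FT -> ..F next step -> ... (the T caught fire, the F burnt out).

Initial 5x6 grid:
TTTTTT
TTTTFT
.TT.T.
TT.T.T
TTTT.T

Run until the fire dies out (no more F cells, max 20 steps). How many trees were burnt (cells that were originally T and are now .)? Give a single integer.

Step 1: +4 fires, +1 burnt (F count now 4)
Step 2: +3 fires, +4 burnt (F count now 3)
Step 3: +3 fires, +3 burnt (F count now 3)
Step 4: +3 fires, +3 burnt (F count now 3)
Step 5: +2 fires, +3 burnt (F count now 2)
Step 6: +2 fires, +2 burnt (F count now 2)
Step 7: +2 fires, +2 burnt (F count now 2)
Step 8: +1 fires, +2 burnt (F count now 1)
Step 9: +1 fires, +1 burnt (F count now 1)
Step 10: +0 fires, +1 burnt (F count now 0)
Fire out after step 10
Initially T: 23, now '.': 28
Total burnt (originally-T cells now '.'): 21

Answer: 21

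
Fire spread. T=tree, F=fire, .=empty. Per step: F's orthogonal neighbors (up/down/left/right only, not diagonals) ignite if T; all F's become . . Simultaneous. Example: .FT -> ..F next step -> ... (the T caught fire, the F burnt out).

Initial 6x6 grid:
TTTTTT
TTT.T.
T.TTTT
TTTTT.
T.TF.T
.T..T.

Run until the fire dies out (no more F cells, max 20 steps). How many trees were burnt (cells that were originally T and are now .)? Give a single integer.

Answer: 22

Derivation:
Step 1: +2 fires, +1 burnt (F count now 2)
Step 2: +3 fires, +2 burnt (F count now 3)
Step 3: +3 fires, +3 burnt (F count now 3)
Step 4: +4 fires, +3 burnt (F count now 4)
Step 5: +5 fires, +4 burnt (F count now 5)
Step 6: +4 fires, +5 burnt (F count now 4)
Step 7: +1 fires, +4 burnt (F count now 1)
Step 8: +0 fires, +1 burnt (F count now 0)
Fire out after step 8
Initially T: 25, now '.': 33
Total burnt (originally-T cells now '.'): 22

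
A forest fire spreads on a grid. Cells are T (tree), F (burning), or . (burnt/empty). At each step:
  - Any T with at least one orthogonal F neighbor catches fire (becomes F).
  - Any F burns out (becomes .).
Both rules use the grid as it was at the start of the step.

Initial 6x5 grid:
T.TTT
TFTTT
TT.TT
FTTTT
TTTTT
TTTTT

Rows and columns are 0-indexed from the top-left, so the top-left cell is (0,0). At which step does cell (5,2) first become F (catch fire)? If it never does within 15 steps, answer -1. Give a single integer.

Step 1: cell (5,2)='T' (+6 fires, +2 burnt)
Step 2: cell (5,2)='T' (+6 fires, +6 burnt)
Step 3: cell (5,2)='T' (+6 fires, +6 burnt)
Step 4: cell (5,2)='F' (+5 fires, +6 burnt)
  -> target ignites at step 4
Step 5: cell (5,2)='.' (+2 fires, +5 burnt)
Step 6: cell (5,2)='.' (+1 fires, +2 burnt)
Step 7: cell (5,2)='.' (+0 fires, +1 burnt)
  fire out at step 7

4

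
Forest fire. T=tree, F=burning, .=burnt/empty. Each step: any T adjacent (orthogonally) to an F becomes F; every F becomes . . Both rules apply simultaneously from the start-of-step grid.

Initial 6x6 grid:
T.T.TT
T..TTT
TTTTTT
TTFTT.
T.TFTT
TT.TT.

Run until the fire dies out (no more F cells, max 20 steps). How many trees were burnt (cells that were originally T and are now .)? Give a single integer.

Answer: 25

Derivation:
Step 1: +6 fires, +2 burnt (F count now 6)
Step 2: +6 fires, +6 burnt (F count now 6)
Step 3: +4 fires, +6 burnt (F count now 4)
Step 4: +4 fires, +4 burnt (F count now 4)
Step 5: +4 fires, +4 burnt (F count now 4)
Step 6: +1 fires, +4 burnt (F count now 1)
Step 7: +0 fires, +1 burnt (F count now 0)
Fire out after step 7
Initially T: 26, now '.': 35
Total burnt (originally-T cells now '.'): 25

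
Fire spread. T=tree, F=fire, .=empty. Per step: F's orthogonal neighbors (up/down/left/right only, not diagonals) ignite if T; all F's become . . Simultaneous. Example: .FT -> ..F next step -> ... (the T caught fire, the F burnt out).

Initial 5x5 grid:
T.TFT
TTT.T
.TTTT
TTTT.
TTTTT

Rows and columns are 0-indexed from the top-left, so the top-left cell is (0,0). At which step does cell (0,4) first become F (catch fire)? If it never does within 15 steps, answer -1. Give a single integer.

Step 1: cell (0,4)='F' (+2 fires, +1 burnt)
  -> target ignites at step 1
Step 2: cell (0,4)='.' (+2 fires, +2 burnt)
Step 3: cell (0,4)='.' (+3 fires, +2 burnt)
Step 4: cell (0,4)='.' (+4 fires, +3 burnt)
Step 5: cell (0,4)='.' (+4 fires, +4 burnt)
Step 6: cell (0,4)='.' (+3 fires, +4 burnt)
Step 7: cell (0,4)='.' (+2 fires, +3 burnt)
Step 8: cell (0,4)='.' (+0 fires, +2 burnt)
  fire out at step 8

1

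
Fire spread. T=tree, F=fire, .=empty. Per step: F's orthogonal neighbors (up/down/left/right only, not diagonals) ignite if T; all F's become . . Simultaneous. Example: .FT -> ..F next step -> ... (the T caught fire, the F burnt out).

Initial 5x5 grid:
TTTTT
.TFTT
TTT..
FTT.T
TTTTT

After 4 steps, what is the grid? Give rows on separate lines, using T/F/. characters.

Step 1: 7 trees catch fire, 2 burn out
  TTFTT
  .F.FT
  FTF..
  .FT.T
  FTTTT
Step 2: 6 trees catch fire, 7 burn out
  TF.FT
  ....F
  .F...
  ..F.T
  .FTTT
Step 3: 3 trees catch fire, 6 burn out
  F...F
  .....
  .....
  ....T
  ..FTT
Step 4: 1 trees catch fire, 3 burn out
  .....
  .....
  .....
  ....T
  ...FT

.....
.....
.....
....T
...FT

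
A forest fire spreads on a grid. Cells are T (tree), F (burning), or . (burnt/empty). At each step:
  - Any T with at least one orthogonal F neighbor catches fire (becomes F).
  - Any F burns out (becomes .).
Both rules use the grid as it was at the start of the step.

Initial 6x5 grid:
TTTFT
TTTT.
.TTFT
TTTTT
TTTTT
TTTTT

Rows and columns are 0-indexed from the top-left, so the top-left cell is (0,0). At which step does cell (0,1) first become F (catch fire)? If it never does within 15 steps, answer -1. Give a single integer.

Step 1: cell (0,1)='T' (+6 fires, +2 burnt)
Step 2: cell (0,1)='F' (+6 fires, +6 burnt)
  -> target ignites at step 2
Step 3: cell (0,1)='.' (+6 fires, +6 burnt)
Step 4: cell (0,1)='.' (+5 fires, +6 burnt)
Step 5: cell (0,1)='.' (+2 fires, +5 burnt)
Step 6: cell (0,1)='.' (+1 fires, +2 burnt)
Step 7: cell (0,1)='.' (+0 fires, +1 burnt)
  fire out at step 7

2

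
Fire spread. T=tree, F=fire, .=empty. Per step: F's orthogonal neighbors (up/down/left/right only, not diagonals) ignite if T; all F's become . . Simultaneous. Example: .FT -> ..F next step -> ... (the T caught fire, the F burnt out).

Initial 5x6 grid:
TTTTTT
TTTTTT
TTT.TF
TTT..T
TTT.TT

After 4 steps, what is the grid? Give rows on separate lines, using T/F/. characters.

Step 1: 3 trees catch fire, 1 burn out
  TTTTTT
  TTTTTF
  TTT.F.
  TTT..F
  TTT.TT
Step 2: 3 trees catch fire, 3 burn out
  TTTTTF
  TTTTF.
  TTT...
  TTT...
  TTT.TF
Step 3: 3 trees catch fire, 3 burn out
  TTTTF.
  TTTF..
  TTT...
  TTT...
  TTT.F.
Step 4: 2 trees catch fire, 3 burn out
  TTTF..
  TTF...
  TTT...
  TTT...
  TTT...

TTTF..
TTF...
TTT...
TTT...
TTT...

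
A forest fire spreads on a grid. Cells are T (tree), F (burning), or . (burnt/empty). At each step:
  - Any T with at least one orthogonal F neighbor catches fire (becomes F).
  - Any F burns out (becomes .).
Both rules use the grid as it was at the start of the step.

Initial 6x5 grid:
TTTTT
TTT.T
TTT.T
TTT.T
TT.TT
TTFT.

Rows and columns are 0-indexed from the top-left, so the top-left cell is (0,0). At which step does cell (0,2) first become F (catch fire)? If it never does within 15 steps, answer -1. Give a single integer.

Step 1: cell (0,2)='T' (+2 fires, +1 burnt)
Step 2: cell (0,2)='T' (+3 fires, +2 burnt)
Step 3: cell (0,2)='T' (+3 fires, +3 burnt)
Step 4: cell (0,2)='T' (+4 fires, +3 burnt)
Step 5: cell (0,2)='T' (+4 fires, +4 burnt)
Step 6: cell (0,2)='T' (+4 fires, +4 burnt)
Step 7: cell (0,2)='F' (+3 fires, +4 burnt)
  -> target ignites at step 7
Step 8: cell (0,2)='.' (+1 fires, +3 burnt)
Step 9: cell (0,2)='.' (+0 fires, +1 burnt)
  fire out at step 9

7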